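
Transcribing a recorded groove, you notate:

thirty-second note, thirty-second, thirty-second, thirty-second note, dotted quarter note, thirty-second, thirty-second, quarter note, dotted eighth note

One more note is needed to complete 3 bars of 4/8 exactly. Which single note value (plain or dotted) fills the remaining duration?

half note

3 bars of 4/8 = 48 thirty-second notes.
Each duration in thirty-second notes: thirty-second note = 1; thirty-second = 1; thirty-second = 1; thirty-second note = 1; dotted quarter note = 12; thirty-second = 1; thirty-second = 1; quarter note = 8; dotted eighth note = 6.
Total: 1 + 1 + 1 + 1 + 12 + 1 + 1 + 8 + 6 = 32.
Remaining: 48 − 32 = 16 thirty-second notes, which is a half note.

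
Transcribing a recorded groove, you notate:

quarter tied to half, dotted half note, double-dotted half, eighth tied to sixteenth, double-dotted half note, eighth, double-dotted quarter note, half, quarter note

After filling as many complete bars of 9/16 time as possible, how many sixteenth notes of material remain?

One bar of 9/16 = 9 sixteenth notes.
Working in sixteenth notes: quarter tied to half (quarter + half) = 12; dotted half note = 12; double-dotted half = 14; eighth tied to sixteenth (eighth + sixteenth) = 3; double-dotted half note = 14; eighth = 2; double-dotted quarter note = 7; half = 8; quarter note = 4.
Altogether 12 + 12 + 14 + 3 + 14 + 2 + 7 + 8 + 4 = 76.
76 ÷ 9 = 8 complete bars with 4 sixteenth notes remaining.

4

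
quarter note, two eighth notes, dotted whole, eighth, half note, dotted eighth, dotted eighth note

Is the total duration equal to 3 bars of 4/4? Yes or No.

One bar of 4/4 = 16 sixteenth notes, so 3 bars = 48.
In sixteenth notes: quarter note = 4; eighth note = 2; eighth note = 2; dotted whole = 24; eighth = 2; half note = 8; dotted eighth = 3; dotted eighth note = 3.
Altogether 4 + 2 + 2 + 24 + 2 + 8 + 3 + 3 = 48.
48 equals 48, so the answer is Yes.

Yes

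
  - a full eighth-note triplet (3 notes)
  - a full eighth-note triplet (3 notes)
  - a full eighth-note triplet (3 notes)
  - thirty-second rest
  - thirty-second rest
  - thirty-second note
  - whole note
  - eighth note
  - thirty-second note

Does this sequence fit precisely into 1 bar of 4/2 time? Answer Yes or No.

One bar of 4/2 = 64 thirty-second notes.
In thirty-second notes: a full eighth-note triplet (3 notes) (three triplet eighths span one quarter) = 8; a full eighth-note triplet (3 notes) (three triplet eighths span one quarter) = 8; a full eighth-note triplet (3 notes) (three triplet eighths span one quarter) = 8; thirty-second rest = 1; thirty-second rest = 1; thirty-second note = 1; whole note = 32; eighth note = 4; thirty-second note = 1.
Total: 8 + 8 + 8 + 1 + 1 + 1 + 32 + 4 + 1 = 64.
64 equals 64, so the answer is Yes.

Yes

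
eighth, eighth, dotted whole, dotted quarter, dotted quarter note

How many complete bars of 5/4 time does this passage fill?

One bar of 5/4 = 10 eighth notes.
Working in eighth notes: eighth = 1; eighth = 1; dotted whole = 12; dotted quarter = 3; dotted quarter note = 3.
Adding: 1 + 1 + 12 + 3 + 3 = 20.
20 ÷ 10 = 2 complete bars with 0 left over.

2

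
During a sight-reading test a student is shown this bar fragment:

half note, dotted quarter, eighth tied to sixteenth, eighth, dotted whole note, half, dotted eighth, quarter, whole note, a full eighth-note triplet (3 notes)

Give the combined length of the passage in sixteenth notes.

Convert each value to sixteenth notes: half note = 8; dotted quarter = 6; eighth tied to sixteenth (eighth + sixteenth) = 3; eighth = 2; dotted whole note = 24; half = 8; dotted eighth = 3; quarter = 4; whole note = 16; a full eighth-note triplet (3 notes) (three triplet eighths span one quarter) = 4.
Total: 8 + 6 + 3 + 2 + 24 + 8 + 3 + 4 + 16 + 4 = 78 sixteenth notes.

78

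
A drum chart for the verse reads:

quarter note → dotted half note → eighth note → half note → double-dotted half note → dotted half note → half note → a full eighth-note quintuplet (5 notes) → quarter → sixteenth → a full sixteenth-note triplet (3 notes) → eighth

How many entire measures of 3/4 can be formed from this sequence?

One bar of 3/4 = 12 sixteenth notes.
Working in sixteenth notes: quarter note = 4; dotted half note = 12; eighth note = 2; half note = 8; double-dotted half note = 14; dotted half note = 12; half note = 8; a full eighth-note quintuplet (5 notes) (five quintuplet eighths span one half) = 8; quarter = 4; sixteenth = 1; a full sixteenth-note triplet (3 notes) (three triplet sixteenths span one eighth) = 2; eighth = 2.
Altogether 4 + 12 + 2 + 8 + 14 + 12 + 8 + 8 + 4 + 1 + 2 + 2 = 77.
77 ÷ 12 = 6 complete bars with 5 left over.

6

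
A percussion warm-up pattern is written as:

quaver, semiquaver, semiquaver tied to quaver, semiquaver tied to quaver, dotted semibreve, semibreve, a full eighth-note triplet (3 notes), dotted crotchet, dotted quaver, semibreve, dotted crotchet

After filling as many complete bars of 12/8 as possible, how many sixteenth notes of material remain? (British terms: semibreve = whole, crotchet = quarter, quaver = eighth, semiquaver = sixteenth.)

One bar of 12/8 = 24 sixteenth notes.
Express everything in sixteenth notes: quaver = 2; semiquaver = 1; semiquaver tied to quaver (semiquaver + quaver) = 3; semiquaver tied to quaver (semiquaver + quaver) = 3; dotted semibreve = 24; semibreve = 16; a full eighth-note triplet (3 notes) (three triplet eighths span one quarter) = 4; dotted crotchet = 6; dotted quaver = 3; semibreve = 16; dotted crotchet = 6.
Adding: 2 + 1 + 3 + 3 + 24 + 16 + 4 + 6 + 3 + 16 + 6 = 84.
84 ÷ 24 = 3 complete bars with 12 sixteenth notes remaining.

12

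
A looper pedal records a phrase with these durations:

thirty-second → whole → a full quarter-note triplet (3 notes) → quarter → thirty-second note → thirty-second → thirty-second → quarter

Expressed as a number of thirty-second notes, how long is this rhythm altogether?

Working in thirty-second notes: thirty-second = 1; whole = 32; a full quarter-note triplet (3 notes) (three triplet quarters span one half) = 16; quarter = 8; thirty-second note = 1; thirty-second = 1; thirty-second = 1; quarter = 8.
Altogether 1 + 32 + 16 + 8 + 1 + 1 + 1 + 8 = 68 thirty-second notes.

68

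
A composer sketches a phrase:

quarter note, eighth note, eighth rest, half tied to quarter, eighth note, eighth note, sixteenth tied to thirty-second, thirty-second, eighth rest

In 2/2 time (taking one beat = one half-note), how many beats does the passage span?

3.5

One half-note beat = 16 thirty-second notes.
Working in thirty-second notes: quarter note = 8; eighth note = 4; eighth rest = 4; half tied to quarter (half + quarter) = 24; eighth note = 4; eighth note = 4; sixteenth tied to thirty-second (sixteenth + thirty-second) = 3; thirty-second = 1; eighth rest = 4.
Adding: 8 + 4 + 4 + 24 + 4 + 4 + 3 + 1 + 4 = 56.
56 ÷ 16 = 3.5 beats.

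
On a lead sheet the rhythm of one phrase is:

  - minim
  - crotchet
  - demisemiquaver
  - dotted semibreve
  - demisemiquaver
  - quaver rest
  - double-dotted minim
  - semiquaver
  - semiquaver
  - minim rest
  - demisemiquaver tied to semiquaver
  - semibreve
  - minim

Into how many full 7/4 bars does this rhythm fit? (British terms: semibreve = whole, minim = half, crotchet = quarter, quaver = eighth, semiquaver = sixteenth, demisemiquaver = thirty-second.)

3

One bar of 7/4 = 56 thirty-second notes.
Each duration in thirty-second notes: minim = 16; crotchet = 8; demisemiquaver = 1; dotted semibreve = 48; demisemiquaver = 1; quaver rest = 4; double-dotted minim = 28; semiquaver = 2; semiquaver = 2; minim rest = 16; demisemiquaver tied to semiquaver (demisemiquaver + semiquaver) = 3; semibreve = 32; minim = 16.
Sum: 16 + 8 + 1 + 48 + 1 + 4 + 28 + 2 + 2 + 16 + 3 + 32 + 16 = 177.
177 ÷ 56 = 3 complete bars with 9 left over.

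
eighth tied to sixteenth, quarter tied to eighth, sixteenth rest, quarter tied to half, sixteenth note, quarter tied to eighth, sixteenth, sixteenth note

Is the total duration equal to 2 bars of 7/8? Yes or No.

One bar of 7/8 = 14 sixteenth notes, so 2 bars = 28.
In sixteenth notes: eighth tied to sixteenth (eighth + sixteenth) = 3; quarter tied to eighth (quarter + eighth) = 6; sixteenth rest = 1; quarter tied to half (quarter + half) = 12; sixteenth note = 1; quarter tied to eighth (quarter + eighth) = 6; sixteenth = 1; sixteenth note = 1.
Altogether 3 + 6 + 1 + 12 + 1 + 6 + 1 + 1 = 31.
31 exceeds 28, so the answer is No.

No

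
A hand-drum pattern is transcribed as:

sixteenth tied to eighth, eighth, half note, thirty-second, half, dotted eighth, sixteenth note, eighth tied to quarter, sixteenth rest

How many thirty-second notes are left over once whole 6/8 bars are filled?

17

One bar of 6/8 = 24 thirty-second notes.
In thirty-second notes: sixteenth tied to eighth (sixteenth + eighth) = 6; eighth = 4; half note = 16; thirty-second = 1; half = 16; dotted eighth = 6; sixteenth note = 2; eighth tied to quarter (eighth + quarter) = 12; sixteenth rest = 2.
Altogether 6 + 4 + 16 + 1 + 16 + 6 + 2 + 12 + 2 = 65.
65 ÷ 24 = 2 complete bars with 17 thirty-second notes remaining.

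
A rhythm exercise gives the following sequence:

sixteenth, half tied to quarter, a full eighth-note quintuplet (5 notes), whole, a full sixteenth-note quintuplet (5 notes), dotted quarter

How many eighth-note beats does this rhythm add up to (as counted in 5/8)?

23.5

One eighth-note beat = 2 sixteenth notes.
Each duration in sixteenth notes: sixteenth = 1; half tied to quarter (half + quarter) = 12; a full eighth-note quintuplet (5 notes) (five quintuplet eighths span one half) = 8; whole = 16; a full sixteenth-note quintuplet (5 notes) (five quintuplet sixteenths span one quarter) = 4; dotted quarter = 6.
Altogether 1 + 12 + 8 + 16 + 4 + 6 = 47.
47 ÷ 2 = 23.5 beats.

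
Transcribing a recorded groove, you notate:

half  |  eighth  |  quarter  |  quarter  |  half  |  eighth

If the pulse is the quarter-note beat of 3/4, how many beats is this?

7

One quarter-note beat = 2 eighth notes.
Express everything in eighth notes: half = 4; eighth = 1; quarter = 2; quarter = 2; half = 4; eighth = 1.
Altogether 4 + 1 + 2 + 2 + 4 + 1 = 14.
14 ÷ 2 = 7 beats.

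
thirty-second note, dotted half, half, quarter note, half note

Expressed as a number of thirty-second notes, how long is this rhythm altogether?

In thirty-second notes: thirty-second note = 1; dotted half = 24; half = 16; quarter note = 8; half note = 16.
Sum: 1 + 24 + 16 + 8 + 16 = 65 thirty-second notes.

65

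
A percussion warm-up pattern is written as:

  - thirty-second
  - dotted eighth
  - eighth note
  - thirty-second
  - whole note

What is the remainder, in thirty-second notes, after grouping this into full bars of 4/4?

12

One bar of 4/4 = 32 thirty-second notes.
Express everything in thirty-second notes: thirty-second = 1; dotted eighth = 6; eighth note = 4; thirty-second = 1; whole note = 32.
Altogether 1 + 6 + 4 + 1 + 32 = 44.
44 ÷ 32 = 1 complete bar with 12 thirty-second notes remaining.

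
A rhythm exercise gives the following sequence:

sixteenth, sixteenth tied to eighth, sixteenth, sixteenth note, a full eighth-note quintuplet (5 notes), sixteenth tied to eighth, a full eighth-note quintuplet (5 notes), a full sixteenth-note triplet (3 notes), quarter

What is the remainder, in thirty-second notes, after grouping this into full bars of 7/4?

One bar of 7/4 = 28 sixteenth notes.
Convert each value to sixteenth notes: sixteenth = 1; sixteenth tied to eighth (sixteenth + eighth) = 3; sixteenth = 1; sixteenth note = 1; a full eighth-note quintuplet (5 notes) (five quintuplet eighths span one half) = 8; sixteenth tied to eighth (sixteenth + eighth) = 3; a full eighth-note quintuplet (5 notes) (five quintuplet eighths span one half) = 8; a full sixteenth-note triplet (3 notes) (three triplet sixteenths span one eighth) = 2; quarter = 4.
Adding: 1 + 3 + 1 + 1 + 8 + 3 + 8 + 2 + 4 = 31.
31 ÷ 28 = 1 complete bar with 3 sixteenth notes remaining = 6 thirty-second notes.

6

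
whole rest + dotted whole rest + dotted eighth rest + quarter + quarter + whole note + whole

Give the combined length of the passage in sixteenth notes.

83

Working in sixteenth notes: whole rest = 16; dotted whole rest = 24; dotted eighth rest = 3; quarter = 4; quarter = 4; whole note = 16; whole = 16.
Sum: 16 + 24 + 3 + 4 + 4 + 16 + 16 = 83 sixteenth notes.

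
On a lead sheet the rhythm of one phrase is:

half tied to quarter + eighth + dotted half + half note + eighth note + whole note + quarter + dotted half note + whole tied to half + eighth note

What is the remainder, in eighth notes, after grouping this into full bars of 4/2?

15

One bar of 4/2 = 16 eighth notes.
Each duration in eighth notes: half tied to quarter (half + quarter) = 6; eighth = 1; dotted half = 6; half note = 4; eighth note = 1; whole note = 8; quarter = 2; dotted half note = 6; whole tied to half (whole + half) = 12; eighth note = 1.
Total: 6 + 1 + 6 + 4 + 1 + 8 + 2 + 6 + 12 + 1 = 47.
47 ÷ 16 = 2 complete bars with 15 eighth notes remaining.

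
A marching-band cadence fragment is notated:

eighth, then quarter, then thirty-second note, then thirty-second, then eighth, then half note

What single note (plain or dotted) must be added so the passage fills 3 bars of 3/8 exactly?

3 bars of 3/8 = 36 thirty-second notes.
Convert each value to thirty-second notes: eighth = 4; quarter = 8; thirty-second note = 1; thirty-second = 1; eighth = 4; half note = 16.
Total: 4 + 8 + 1 + 1 + 4 + 16 = 34.
Remaining: 36 − 34 = 2 thirty-second notes, which is a sixteenth note.

sixteenth note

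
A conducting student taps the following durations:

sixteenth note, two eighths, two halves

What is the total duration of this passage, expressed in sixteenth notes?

21

Working in sixteenth notes: sixteenth note = 1; eighth = 2; eighth = 2; half = 8; half = 8.
Total: 1 + 2 + 2 + 8 + 8 = 21 sixteenth notes.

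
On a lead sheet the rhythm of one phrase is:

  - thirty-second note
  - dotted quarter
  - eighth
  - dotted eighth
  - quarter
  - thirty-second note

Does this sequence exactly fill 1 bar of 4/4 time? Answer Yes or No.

One bar of 4/4 = 32 thirty-second notes.
Express everything in thirty-second notes: thirty-second note = 1; dotted quarter = 12; eighth = 4; dotted eighth = 6; quarter = 8; thirty-second note = 1.
Sum: 1 + 12 + 4 + 6 + 8 + 1 = 32.
32 equals 32, so the answer is Yes.

Yes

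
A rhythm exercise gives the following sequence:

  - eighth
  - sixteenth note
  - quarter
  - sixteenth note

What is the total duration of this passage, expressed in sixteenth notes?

In sixteenth notes: eighth = 2; sixteenth note = 1; quarter = 4; sixteenth note = 1.
Altogether 2 + 1 + 4 + 1 = 8 sixteenth notes.

8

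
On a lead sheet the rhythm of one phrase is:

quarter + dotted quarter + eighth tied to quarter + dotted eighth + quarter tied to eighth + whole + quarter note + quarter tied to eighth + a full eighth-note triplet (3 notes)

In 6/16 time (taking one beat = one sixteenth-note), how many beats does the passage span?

55

One sixteenth-note beat = 2 thirty-second notes.
Express everything in thirty-second notes: quarter = 8; dotted quarter = 12; eighth tied to quarter (eighth + quarter) = 12; dotted eighth = 6; quarter tied to eighth (quarter + eighth) = 12; whole = 32; quarter note = 8; quarter tied to eighth (quarter + eighth) = 12; a full eighth-note triplet (3 notes) (three triplet eighths span one quarter) = 8.
Total: 8 + 12 + 12 + 6 + 12 + 32 + 8 + 12 + 8 = 110.
110 ÷ 2 = 55 beats.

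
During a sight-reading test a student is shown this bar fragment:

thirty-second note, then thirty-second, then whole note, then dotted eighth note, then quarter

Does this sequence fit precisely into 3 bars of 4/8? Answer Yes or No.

One bar of 4/8 = 16 thirty-second notes, so 3 bars = 48.
Working in thirty-second notes: thirty-second note = 1; thirty-second = 1; whole note = 32; dotted eighth note = 6; quarter = 8.
Total: 1 + 1 + 32 + 6 + 8 = 48.
48 equals 48, so the answer is Yes.

Yes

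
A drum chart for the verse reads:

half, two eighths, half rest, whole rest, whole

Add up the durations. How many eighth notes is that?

26

Express everything in eighth notes: half = 4; eighth = 1; eighth = 1; half rest = 4; whole rest = 8; whole = 8.
Total: 4 + 1 + 1 + 4 + 8 + 8 = 26 eighth notes.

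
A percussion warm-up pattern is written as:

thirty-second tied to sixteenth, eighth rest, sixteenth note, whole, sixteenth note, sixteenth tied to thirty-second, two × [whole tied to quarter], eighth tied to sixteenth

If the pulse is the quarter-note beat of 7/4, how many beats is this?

One quarter-note beat = 8 thirty-second notes.
Convert each value to thirty-second notes: thirty-second tied to sixteenth (thirty-second + sixteenth) = 3; eighth rest = 4; sixteenth note = 2; whole = 32; sixteenth note = 2; sixteenth tied to thirty-second (sixteenth + thirty-second) = 3; whole tied to quarter (whole + quarter) = 40; whole tied to quarter (whole + quarter) = 40; eighth tied to sixteenth (eighth + sixteenth) = 6.
Sum: 3 + 4 + 2 + 32 + 2 + 3 + 40 + 40 + 6 = 132.
132 ÷ 8 = 16.5 beats.

16.5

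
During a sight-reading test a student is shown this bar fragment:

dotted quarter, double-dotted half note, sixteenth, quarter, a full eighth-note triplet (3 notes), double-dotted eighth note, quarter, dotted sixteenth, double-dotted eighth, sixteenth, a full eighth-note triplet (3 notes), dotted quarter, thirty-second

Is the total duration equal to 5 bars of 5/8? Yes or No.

No

One bar of 5/8 = 20 thirty-second notes, so 5 bars = 100.
Express everything in thirty-second notes: dotted quarter = 12; double-dotted half note = 28; sixteenth = 2; quarter = 8; a full eighth-note triplet (3 notes) (three triplet eighths span one quarter) = 8; double-dotted eighth note = 7; quarter = 8; dotted sixteenth = 3; double-dotted eighth = 7; sixteenth = 2; a full eighth-note triplet (3 notes) (three triplet eighths span one quarter) = 8; dotted quarter = 12; thirty-second = 1.
Total: 12 + 28 + 2 + 8 + 8 + 7 + 8 + 3 + 7 + 2 + 8 + 12 + 1 = 106.
106 exceeds 100, so the answer is No.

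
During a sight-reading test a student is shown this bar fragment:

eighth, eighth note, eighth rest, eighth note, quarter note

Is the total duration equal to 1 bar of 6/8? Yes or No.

One bar of 6/8 = 6 eighth notes.
In eighth notes: eighth = 1; eighth note = 1; eighth rest = 1; eighth note = 1; quarter note = 2.
Altogether 1 + 1 + 1 + 1 + 2 = 6.
6 equals 6, so the answer is Yes.

Yes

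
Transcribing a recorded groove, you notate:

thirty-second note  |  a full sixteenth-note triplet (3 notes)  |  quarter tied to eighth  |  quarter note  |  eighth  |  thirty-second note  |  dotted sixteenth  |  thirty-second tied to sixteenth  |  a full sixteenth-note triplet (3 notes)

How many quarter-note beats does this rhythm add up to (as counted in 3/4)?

One quarter-note beat = 8 thirty-second notes.
In thirty-second notes: thirty-second note = 1; a full sixteenth-note triplet (3 notes) (three triplet sixteenths span one eighth) = 4; quarter tied to eighth (quarter + eighth) = 12; quarter note = 8; eighth = 4; thirty-second note = 1; dotted sixteenth = 3; thirty-second tied to sixteenth (thirty-second + sixteenth) = 3; a full sixteenth-note triplet (3 notes) (three triplet sixteenths span one eighth) = 4.
Altogether 1 + 4 + 12 + 8 + 4 + 1 + 3 + 3 + 4 = 40.
40 ÷ 8 = 5 beats.

5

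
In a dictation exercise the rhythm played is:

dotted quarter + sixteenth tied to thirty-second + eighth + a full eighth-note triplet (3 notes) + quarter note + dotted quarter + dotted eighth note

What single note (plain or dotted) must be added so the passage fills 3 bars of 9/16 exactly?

thirty-second note

3 bars of 9/16 = 54 thirty-second notes.
Convert each value to thirty-second notes: dotted quarter = 12; sixteenth tied to thirty-second (sixteenth + thirty-second) = 3; eighth = 4; a full eighth-note triplet (3 notes) (three triplet eighths span one quarter) = 8; quarter note = 8; dotted quarter = 12; dotted eighth note = 6.
Total: 12 + 3 + 4 + 8 + 8 + 12 + 6 = 53.
Remaining: 54 − 53 = 1 thirty-second note, which is a thirty-second note.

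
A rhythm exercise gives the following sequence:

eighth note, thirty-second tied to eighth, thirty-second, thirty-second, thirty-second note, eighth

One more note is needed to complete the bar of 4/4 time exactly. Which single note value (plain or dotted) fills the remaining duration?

half note

The bar of 4/4 = 32 thirty-second notes.
Each duration in thirty-second notes: eighth note = 4; thirty-second tied to eighth (thirty-second + eighth) = 5; thirty-second = 1; thirty-second = 1; thirty-second note = 1; eighth = 4.
Altogether 4 + 5 + 1 + 1 + 1 + 4 = 16.
Remaining: 32 − 16 = 16 thirty-second notes, which is a half note.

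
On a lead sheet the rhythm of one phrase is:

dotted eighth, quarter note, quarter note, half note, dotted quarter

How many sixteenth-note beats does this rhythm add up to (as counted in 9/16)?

One sixteenth-note beat = 2 thirty-second notes.
Express everything in thirty-second notes: dotted eighth = 6; quarter note = 8; quarter note = 8; half note = 16; dotted quarter = 12.
Sum: 6 + 8 + 8 + 16 + 12 = 50.
50 ÷ 2 = 25 beats.

25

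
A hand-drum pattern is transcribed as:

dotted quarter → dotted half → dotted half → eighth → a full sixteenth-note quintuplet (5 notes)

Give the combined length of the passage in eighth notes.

Convert each value to eighth notes: dotted quarter = 3; dotted half = 6; dotted half = 6; eighth = 1; a full sixteenth-note quintuplet (5 notes) (five quintuplet sixteenths span one quarter) = 2.
Sum: 3 + 6 + 6 + 1 + 2 = 18 eighth notes.

18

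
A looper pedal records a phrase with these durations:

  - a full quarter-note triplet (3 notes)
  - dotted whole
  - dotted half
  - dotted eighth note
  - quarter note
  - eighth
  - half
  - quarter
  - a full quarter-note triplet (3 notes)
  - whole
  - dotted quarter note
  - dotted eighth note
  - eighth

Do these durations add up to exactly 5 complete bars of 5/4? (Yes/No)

One bar of 5/4 = 20 sixteenth notes, so 5 bars = 100.
Convert each value to sixteenth notes: a full quarter-note triplet (3 notes) (three triplet quarters span one half) = 8; dotted whole = 24; dotted half = 12; dotted eighth note = 3; quarter note = 4; eighth = 2; half = 8; quarter = 4; a full quarter-note triplet (3 notes) (three triplet quarters span one half) = 8; whole = 16; dotted quarter note = 6; dotted eighth note = 3; eighth = 2.
Adding: 8 + 24 + 12 + 3 + 4 + 2 + 8 + 4 + 8 + 16 + 6 + 3 + 2 = 100.
100 equals 100, so the answer is Yes.

Yes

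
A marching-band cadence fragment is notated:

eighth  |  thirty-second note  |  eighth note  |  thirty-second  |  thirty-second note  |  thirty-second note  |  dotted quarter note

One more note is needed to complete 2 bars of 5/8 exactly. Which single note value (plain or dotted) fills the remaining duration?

half note

2 bars of 5/8 = 40 thirty-second notes.
Express everything in thirty-second notes: eighth = 4; thirty-second note = 1; eighth note = 4; thirty-second = 1; thirty-second note = 1; thirty-second note = 1; dotted quarter note = 12.
Adding: 4 + 1 + 4 + 1 + 1 + 1 + 12 = 24.
Remaining: 40 − 24 = 16 thirty-second notes, which is a half note.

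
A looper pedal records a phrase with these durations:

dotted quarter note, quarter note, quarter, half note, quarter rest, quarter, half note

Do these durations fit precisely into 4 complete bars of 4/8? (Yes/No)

One bar of 4/8 = 4 eighth notes, so 4 bars = 16.
Convert each value to eighth notes: dotted quarter note = 3; quarter note = 2; quarter = 2; half note = 4; quarter rest = 2; quarter = 2; half note = 4.
Sum: 3 + 2 + 2 + 4 + 2 + 2 + 4 = 19.
19 exceeds 16, so the answer is No.

No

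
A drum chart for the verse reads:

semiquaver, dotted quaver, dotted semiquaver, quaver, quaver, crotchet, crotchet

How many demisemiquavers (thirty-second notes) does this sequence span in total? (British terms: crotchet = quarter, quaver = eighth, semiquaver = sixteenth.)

Express everything in thirty-second notes: semiquaver = 2; dotted quaver = 6; dotted semiquaver = 3; quaver = 4; quaver = 4; crotchet = 8; crotchet = 8.
Sum: 2 + 6 + 3 + 4 + 4 + 8 + 8 = 35 thirty-second notes.

35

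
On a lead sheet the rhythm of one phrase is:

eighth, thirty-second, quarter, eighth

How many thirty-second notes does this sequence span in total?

Working in thirty-second notes: eighth = 4; thirty-second = 1; quarter = 8; eighth = 4.
Total: 4 + 1 + 8 + 4 = 17 thirty-second notes.

17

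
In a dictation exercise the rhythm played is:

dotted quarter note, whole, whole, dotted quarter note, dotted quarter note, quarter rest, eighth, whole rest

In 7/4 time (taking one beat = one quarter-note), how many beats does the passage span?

18

One quarter-note beat = 2 eighth notes.
Each duration in eighth notes: dotted quarter note = 3; whole = 8; whole = 8; dotted quarter note = 3; dotted quarter note = 3; quarter rest = 2; eighth = 1; whole rest = 8.
Sum: 3 + 8 + 8 + 3 + 3 + 2 + 1 + 8 = 36.
36 ÷ 2 = 18 beats.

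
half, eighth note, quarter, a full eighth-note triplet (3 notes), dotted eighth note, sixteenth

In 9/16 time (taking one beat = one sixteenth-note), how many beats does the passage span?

22

One sixteenth-note beat = 2 thirty-second notes.
In thirty-second notes: half = 16; eighth note = 4; quarter = 8; a full eighth-note triplet (3 notes) (three triplet eighths span one quarter) = 8; dotted eighth note = 6; sixteenth = 2.
Total: 16 + 4 + 8 + 8 + 6 + 2 = 44.
44 ÷ 2 = 22 beats.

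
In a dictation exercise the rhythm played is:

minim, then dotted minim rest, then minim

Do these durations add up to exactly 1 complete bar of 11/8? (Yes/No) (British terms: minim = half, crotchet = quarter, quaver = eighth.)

No

One bar of 11/8 = 11 eighth notes.
Working in eighth notes: minim = 4; dotted minim rest = 6; minim = 4.
Total: 4 + 6 + 4 = 14.
14 exceeds 11, so the answer is No.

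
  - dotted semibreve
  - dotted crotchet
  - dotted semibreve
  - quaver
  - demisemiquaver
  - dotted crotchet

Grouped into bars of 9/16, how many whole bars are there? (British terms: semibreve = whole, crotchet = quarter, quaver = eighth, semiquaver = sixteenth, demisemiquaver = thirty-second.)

6

One bar of 9/16 = 18 thirty-second notes.
Convert each value to thirty-second notes: dotted semibreve = 48; dotted crotchet = 12; dotted semibreve = 48; quaver = 4; demisemiquaver = 1; dotted crotchet = 12.
Total: 48 + 12 + 48 + 4 + 1 + 12 = 125.
125 ÷ 18 = 6 complete bars with 17 left over.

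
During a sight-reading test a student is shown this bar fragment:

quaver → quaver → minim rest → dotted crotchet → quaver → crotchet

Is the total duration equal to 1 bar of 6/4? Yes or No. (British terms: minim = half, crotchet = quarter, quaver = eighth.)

One bar of 6/4 = 12 eighth notes.
Each duration in eighth notes: quaver = 1; quaver = 1; minim rest = 4; dotted crotchet = 3; quaver = 1; crotchet = 2.
Total: 1 + 1 + 4 + 3 + 1 + 2 = 12.
12 equals 12, so the answer is Yes.

Yes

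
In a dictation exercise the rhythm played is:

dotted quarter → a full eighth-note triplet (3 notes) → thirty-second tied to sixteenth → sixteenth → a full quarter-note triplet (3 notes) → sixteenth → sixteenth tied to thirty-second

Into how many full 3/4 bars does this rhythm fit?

1

One bar of 3/4 = 24 thirty-second notes.
Each duration in thirty-second notes: dotted quarter = 12; a full eighth-note triplet (3 notes) (three triplet eighths span one quarter) = 8; thirty-second tied to sixteenth (thirty-second + sixteenth) = 3; sixteenth = 2; a full quarter-note triplet (3 notes) (three triplet quarters span one half) = 16; sixteenth = 2; sixteenth tied to thirty-second (sixteenth + thirty-second) = 3.
Adding: 12 + 8 + 3 + 2 + 16 + 2 + 3 = 46.
46 ÷ 24 = 1 complete bar with 22 left over.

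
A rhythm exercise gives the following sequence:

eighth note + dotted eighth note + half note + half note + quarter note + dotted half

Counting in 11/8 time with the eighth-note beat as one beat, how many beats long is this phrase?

One eighth-note beat = 2 sixteenth notes.
Convert each value to sixteenth notes: eighth note = 2; dotted eighth note = 3; half note = 8; half note = 8; quarter note = 4; dotted half = 12.
Altogether 2 + 3 + 8 + 8 + 4 + 12 = 37.
37 ÷ 2 = 18.5 beats.

18.5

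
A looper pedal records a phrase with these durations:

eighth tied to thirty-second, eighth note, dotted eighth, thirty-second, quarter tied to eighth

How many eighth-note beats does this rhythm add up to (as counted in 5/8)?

7

One eighth-note beat = 4 thirty-second notes.
Express everything in thirty-second notes: eighth tied to thirty-second (eighth + thirty-second) = 5; eighth note = 4; dotted eighth = 6; thirty-second = 1; quarter tied to eighth (quarter + eighth) = 12.
Altogether 5 + 4 + 6 + 1 + 12 = 28.
28 ÷ 4 = 7 beats.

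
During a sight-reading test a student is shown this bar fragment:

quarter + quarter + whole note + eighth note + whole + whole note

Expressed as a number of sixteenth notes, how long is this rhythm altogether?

Express everything in sixteenth notes: quarter = 4; quarter = 4; whole note = 16; eighth note = 2; whole = 16; whole note = 16.
Adding: 4 + 4 + 16 + 2 + 16 + 16 = 58 sixteenth notes.

58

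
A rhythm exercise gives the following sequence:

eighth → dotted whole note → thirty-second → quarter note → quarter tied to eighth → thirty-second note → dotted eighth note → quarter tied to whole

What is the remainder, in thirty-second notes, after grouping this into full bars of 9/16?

12

One bar of 9/16 = 18 thirty-second notes.
In thirty-second notes: eighth = 4; dotted whole note = 48; thirty-second = 1; quarter note = 8; quarter tied to eighth (quarter + eighth) = 12; thirty-second note = 1; dotted eighth note = 6; quarter tied to whole (quarter + whole) = 40.
Total: 4 + 48 + 1 + 8 + 12 + 1 + 6 + 40 = 120.
120 ÷ 18 = 6 complete bars with 12 thirty-second notes remaining.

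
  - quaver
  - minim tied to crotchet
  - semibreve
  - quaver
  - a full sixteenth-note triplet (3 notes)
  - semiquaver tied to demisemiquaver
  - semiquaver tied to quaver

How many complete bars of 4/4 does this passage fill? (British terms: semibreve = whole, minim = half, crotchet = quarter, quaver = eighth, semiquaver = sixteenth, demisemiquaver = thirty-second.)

One bar of 4/4 = 32 thirty-second notes.
Convert each value to thirty-second notes: quaver = 4; minim tied to crotchet (minim + crotchet) = 24; semibreve = 32; quaver = 4; a full sixteenth-note triplet (3 notes) (three triplet sixteenths span one eighth) = 4; semiquaver tied to demisemiquaver (semiquaver + demisemiquaver) = 3; semiquaver tied to quaver (semiquaver + quaver) = 6.
Altogether 4 + 24 + 32 + 4 + 4 + 3 + 6 = 77.
77 ÷ 32 = 2 complete bars with 13 left over.

2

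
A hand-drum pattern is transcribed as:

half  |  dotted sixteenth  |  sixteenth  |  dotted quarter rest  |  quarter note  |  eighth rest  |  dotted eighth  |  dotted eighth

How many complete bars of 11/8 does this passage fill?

One bar of 11/8 = 44 thirty-second notes.
Each duration in thirty-second notes: half = 16; dotted sixteenth = 3; sixteenth = 2; dotted quarter rest = 12; quarter note = 8; eighth rest = 4; dotted eighth = 6; dotted eighth = 6.
Adding: 16 + 3 + 2 + 12 + 8 + 4 + 6 + 6 = 57.
57 ÷ 44 = 1 complete bar with 13 left over.

1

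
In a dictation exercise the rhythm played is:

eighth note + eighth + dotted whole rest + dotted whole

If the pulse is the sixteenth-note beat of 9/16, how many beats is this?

52

One sixteenth-note beat = 2 thirty-second notes.
Convert each value to thirty-second notes: eighth note = 4; eighth = 4; dotted whole rest = 48; dotted whole = 48.
Total: 4 + 4 + 48 + 48 = 104.
104 ÷ 2 = 52 beats.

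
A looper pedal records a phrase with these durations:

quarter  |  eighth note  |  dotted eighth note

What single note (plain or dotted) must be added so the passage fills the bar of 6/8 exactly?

The bar of 6/8 = 12 sixteenth notes.
Express everything in sixteenth notes: quarter = 4; eighth note = 2; dotted eighth note = 3.
Sum: 4 + 2 + 3 = 9.
Remaining: 12 − 9 = 3 sixteenth notes, which is a dotted eighth note.

dotted eighth note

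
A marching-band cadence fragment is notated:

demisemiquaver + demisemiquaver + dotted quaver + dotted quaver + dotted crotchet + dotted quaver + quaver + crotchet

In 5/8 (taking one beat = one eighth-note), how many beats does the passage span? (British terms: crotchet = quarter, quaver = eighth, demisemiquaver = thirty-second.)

11

One eighth-note beat = 4 thirty-second notes.
Convert each value to thirty-second notes: demisemiquaver = 1; demisemiquaver = 1; dotted quaver = 6; dotted quaver = 6; dotted crotchet = 12; dotted quaver = 6; quaver = 4; crotchet = 8.
Sum: 1 + 1 + 6 + 6 + 12 + 6 + 4 + 8 = 44.
44 ÷ 4 = 11 beats.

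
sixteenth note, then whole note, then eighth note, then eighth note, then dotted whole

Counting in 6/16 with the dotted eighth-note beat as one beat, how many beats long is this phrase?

15

One dotted eighth-note beat = 3 sixteenth notes.
In sixteenth notes: sixteenth note = 1; whole note = 16; eighth note = 2; eighth note = 2; dotted whole = 24.
Sum: 1 + 16 + 2 + 2 + 24 = 45.
45 ÷ 3 = 15 beats.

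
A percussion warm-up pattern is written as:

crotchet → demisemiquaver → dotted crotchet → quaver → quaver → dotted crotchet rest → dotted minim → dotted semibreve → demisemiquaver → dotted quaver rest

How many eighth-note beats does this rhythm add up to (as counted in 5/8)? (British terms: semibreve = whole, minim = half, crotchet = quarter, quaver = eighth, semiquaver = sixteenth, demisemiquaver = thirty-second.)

One eighth-note beat = 4 thirty-second notes.
Express everything in thirty-second notes: crotchet = 8; demisemiquaver = 1; dotted crotchet = 12; quaver = 4; quaver = 4; dotted crotchet rest = 12; dotted minim = 24; dotted semibreve = 48; demisemiquaver = 1; dotted quaver rest = 6.
Sum: 8 + 1 + 12 + 4 + 4 + 12 + 24 + 48 + 1 + 6 = 120.
120 ÷ 4 = 30 beats.

30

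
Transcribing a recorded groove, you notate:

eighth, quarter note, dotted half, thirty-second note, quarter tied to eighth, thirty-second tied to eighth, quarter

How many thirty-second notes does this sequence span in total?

Each duration in thirty-second notes: eighth = 4; quarter note = 8; dotted half = 24; thirty-second note = 1; quarter tied to eighth (quarter + eighth) = 12; thirty-second tied to eighth (thirty-second + eighth) = 5; quarter = 8.
Adding: 4 + 8 + 24 + 1 + 12 + 5 + 8 = 62 thirty-second notes.

62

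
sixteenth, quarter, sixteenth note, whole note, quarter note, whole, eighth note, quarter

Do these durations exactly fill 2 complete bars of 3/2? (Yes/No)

Yes

One bar of 3/2 = 24 sixteenth notes, so 2 bars = 48.
Express everything in sixteenth notes: sixteenth = 1; quarter = 4; sixteenth note = 1; whole note = 16; quarter note = 4; whole = 16; eighth note = 2; quarter = 4.
Adding: 1 + 4 + 1 + 16 + 4 + 16 + 2 + 4 = 48.
48 equals 48, so the answer is Yes.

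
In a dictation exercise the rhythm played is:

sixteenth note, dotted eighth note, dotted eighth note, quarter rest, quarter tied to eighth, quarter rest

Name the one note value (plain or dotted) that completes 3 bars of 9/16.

dotted quarter note

3 bars of 9/16 = 27 sixteenth notes.
Each duration in sixteenth notes: sixteenth note = 1; dotted eighth note = 3; dotted eighth note = 3; quarter rest = 4; quarter tied to eighth (quarter + eighth) = 6; quarter rest = 4.
Total: 1 + 3 + 3 + 4 + 6 + 4 = 21.
Remaining: 27 − 21 = 6 sixteenth notes, which is a dotted quarter note.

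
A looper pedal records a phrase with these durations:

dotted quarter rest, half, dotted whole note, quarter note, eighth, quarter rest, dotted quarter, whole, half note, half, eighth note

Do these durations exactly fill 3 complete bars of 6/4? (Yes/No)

One bar of 6/4 = 12 eighth notes, so 3 bars = 36.
Each duration in eighth notes: dotted quarter rest = 3; half = 4; dotted whole note = 12; quarter note = 2; eighth = 1; quarter rest = 2; dotted quarter = 3; whole = 8; half note = 4; half = 4; eighth note = 1.
Total: 3 + 4 + 12 + 2 + 1 + 2 + 3 + 8 + 4 + 4 + 1 = 44.
44 exceeds 36, so the answer is No.

No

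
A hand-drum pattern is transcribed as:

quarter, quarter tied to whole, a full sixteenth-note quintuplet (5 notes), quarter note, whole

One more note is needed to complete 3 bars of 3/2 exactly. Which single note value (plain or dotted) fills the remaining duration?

dotted whole note

3 bars of 3/2 = 18 quarter notes.
Convert each value to quarter notes: quarter = 1; quarter tied to whole (quarter + whole) = 5; a full sixteenth-note quintuplet (5 notes) (five quintuplet sixteenths span one quarter) = 1; quarter note = 1; whole = 4.
Adding: 1 + 5 + 1 + 1 + 4 = 12.
Remaining: 18 − 12 = 6 quarter notes, which is a dotted whole note.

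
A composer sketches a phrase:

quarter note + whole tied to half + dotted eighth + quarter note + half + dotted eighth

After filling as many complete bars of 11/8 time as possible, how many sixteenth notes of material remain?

One bar of 11/8 = 22 sixteenth notes.
Express everything in sixteenth notes: quarter note = 4; whole tied to half (whole + half) = 24; dotted eighth = 3; quarter note = 4; half = 8; dotted eighth = 3.
Sum: 4 + 24 + 3 + 4 + 8 + 3 = 46.
46 ÷ 22 = 2 complete bars with 2 sixteenth notes remaining.

2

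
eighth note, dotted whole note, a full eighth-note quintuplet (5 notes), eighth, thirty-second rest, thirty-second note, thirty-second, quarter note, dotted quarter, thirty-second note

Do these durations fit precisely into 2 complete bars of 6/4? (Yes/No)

One bar of 6/4 = 48 thirty-second notes, so 2 bars = 96.
Working in thirty-second notes: eighth note = 4; dotted whole note = 48; a full eighth-note quintuplet (5 notes) (five quintuplet eighths span one half) = 16; eighth = 4; thirty-second rest = 1; thirty-second note = 1; thirty-second = 1; quarter note = 8; dotted quarter = 12; thirty-second note = 1.
Total: 4 + 48 + 16 + 4 + 1 + 1 + 1 + 8 + 12 + 1 = 96.
96 equals 96, so the answer is Yes.

Yes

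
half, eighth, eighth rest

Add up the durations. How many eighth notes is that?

6

Convert each value to eighth notes: half = 4; eighth = 1; eighth rest = 1.
Adding: 4 + 1 + 1 = 6 eighth notes.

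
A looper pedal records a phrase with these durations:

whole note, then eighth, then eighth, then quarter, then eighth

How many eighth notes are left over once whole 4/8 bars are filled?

1

One bar of 4/8 = 4 eighth notes.
Each duration in eighth notes: whole note = 8; eighth = 1; eighth = 1; quarter = 2; eighth = 1.
Altogether 8 + 1 + 1 + 2 + 1 = 13.
13 ÷ 4 = 3 complete bars with 1 eighth note remaining.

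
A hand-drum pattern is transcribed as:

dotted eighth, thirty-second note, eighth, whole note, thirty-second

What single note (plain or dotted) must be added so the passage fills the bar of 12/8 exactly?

eighth note

The bar of 12/8 = 48 thirty-second notes.
Express everything in thirty-second notes: dotted eighth = 6; thirty-second note = 1; eighth = 4; whole note = 32; thirty-second = 1.
Adding: 6 + 1 + 4 + 32 + 1 = 44.
Remaining: 48 − 44 = 4 thirty-second notes, which is a eighth note.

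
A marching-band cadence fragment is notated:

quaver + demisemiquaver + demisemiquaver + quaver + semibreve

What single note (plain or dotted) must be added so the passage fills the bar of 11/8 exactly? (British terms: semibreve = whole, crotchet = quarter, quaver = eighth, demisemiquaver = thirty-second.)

sixteenth note

The bar of 11/8 = 44 thirty-second notes.
Working in thirty-second notes: quaver = 4; demisemiquaver = 1; demisemiquaver = 1; quaver = 4; semibreve = 32.
Altogether 4 + 1 + 1 + 4 + 32 = 42.
Remaining: 44 − 42 = 2 thirty-second notes, which is a sixteenth note.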